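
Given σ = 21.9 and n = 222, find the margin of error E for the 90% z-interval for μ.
Margin of error = 2.42

Margin of error = z* · σ/√n
= 1.645 · 21.9/√222
= 1.645 · 21.9/14.8997
= 2.42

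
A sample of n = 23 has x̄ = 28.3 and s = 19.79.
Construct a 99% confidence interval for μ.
(16.67, 39.93)

t-interval (σ unknown):
df = n - 1 = 22
t* = 2.819 for 99% confidence

Margin of error = t* · s/√n = 2.819 · 19.79/√23 = 11.63

CI: (16.67, 39.93)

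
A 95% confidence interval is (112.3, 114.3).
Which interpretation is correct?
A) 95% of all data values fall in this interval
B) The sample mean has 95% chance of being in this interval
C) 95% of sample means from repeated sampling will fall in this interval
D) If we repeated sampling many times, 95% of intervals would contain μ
D

A) Wrong — a CI is about the parameter μ, not individual data values.
B) Wrong — x̄ is observed and sits in the interval by construction.
C) Wrong — coverage applies to intervals containing μ, not to future x̄ values.
D) Correct — this is the frequentist long-run coverage interpretation.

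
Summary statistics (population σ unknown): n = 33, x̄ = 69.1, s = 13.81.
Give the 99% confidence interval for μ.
(62.52, 75.68)

t-interval (σ unknown):
df = n - 1 = 32
t* = 2.738 for 99% confidence

Margin of error = t* · s/√n = 2.738 · 13.81/√33 = 6.58

CI: (62.52, 75.68)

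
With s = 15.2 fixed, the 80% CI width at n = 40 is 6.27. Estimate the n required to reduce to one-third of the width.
n ≈ 360

CI width ∝ 1/√n
To reduce width by factor 3, need √n to grow by 3 → need 3² = 9 times as many samples.

Current: n = 40, width = 6.27
New: n = 360, width ≈ 2.06

Width reduced by factor of 6.27/2.06 = 3.04.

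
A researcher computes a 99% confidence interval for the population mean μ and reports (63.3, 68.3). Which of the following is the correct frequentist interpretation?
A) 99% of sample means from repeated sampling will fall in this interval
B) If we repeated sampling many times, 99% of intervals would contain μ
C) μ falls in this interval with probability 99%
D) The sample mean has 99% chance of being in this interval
B

A) Wrong — coverage applies to intervals containing μ, not to future x̄ values.
B) Correct — this is the frequentist long-run coverage interpretation.
C) Wrong — μ is fixed; the randomness lives in the interval, not in μ.
D) Wrong — x̄ is observed and sits in the interval by construction.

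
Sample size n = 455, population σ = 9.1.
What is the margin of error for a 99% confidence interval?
Margin of error = 1.10

Margin of error = z* · σ/√n
= 2.576 · 9.1/√455
= 2.576 · 9.1/21.3307
= 1.10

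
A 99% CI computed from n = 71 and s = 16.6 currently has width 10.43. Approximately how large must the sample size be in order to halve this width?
n ≈ 284

CI width ∝ 1/√n
To reduce width by factor 2, need √n to grow by 2 → need 2² = 4 times as many samples.

Current: n = 71, width = 10.43
New: n = 284, width ≈ 5.11

Width reduced by factor of 10.43/5.11 = 2.04.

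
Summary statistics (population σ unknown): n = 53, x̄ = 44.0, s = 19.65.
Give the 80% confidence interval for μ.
(40.50, 47.50)

t-interval (σ unknown):
df = n - 1 = 52
t* = 1.298 for 80% confidence

Margin of error = t* · s/√n = 1.298 · 19.65/√53 = 3.50

CI: (40.50, 47.50)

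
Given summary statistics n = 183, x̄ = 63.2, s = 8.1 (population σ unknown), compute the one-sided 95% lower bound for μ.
μ ≥ 62.21

Lower bound (one-sided):
t* = 1.653 (one-sided for 95%)
Lower bound = x̄ - t* · s/√n = 63.2 - 1.653 · 8.1/√183 = 62.21

We are 95% confident that μ ≥ 62.21.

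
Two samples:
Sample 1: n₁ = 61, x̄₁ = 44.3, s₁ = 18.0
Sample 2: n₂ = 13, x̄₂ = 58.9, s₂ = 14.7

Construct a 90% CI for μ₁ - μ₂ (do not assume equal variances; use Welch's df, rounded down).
(-22.68, -6.52)

Difference: x̄₁ - x̄₂ = -14.60
SE = √(s₁²/n₁ + s₂²/n₂) = √(18.0²/61 + 14.7²/13) = 4.6834
df = 20.48 → 20 (Welch–Satterthwaite, rounded down)
t* = 1.725

CI: -14.60 ± 1.725 · 4.6834 = -14.60 ± 8.08 = (-22.68, -6.52)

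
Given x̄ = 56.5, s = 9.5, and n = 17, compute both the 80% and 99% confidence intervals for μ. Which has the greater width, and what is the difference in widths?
99% CI is wider by 7.30

df = 16
80% CI: t* = 1.337, (53.42, 59.58), width = 2 · t* · s/√n = 6.16
99% CI: t* = 2.921, (49.77, 63.23), width = 2 · t* · s/√n = 13.46

The 99% CI is wider by 13.46 - 6.16 = 7.30.
Higher confidence requires a wider interval.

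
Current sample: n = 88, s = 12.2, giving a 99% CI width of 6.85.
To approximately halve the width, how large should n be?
n ≈ 352

CI width ∝ 1/√n
To reduce width by factor 2, need √n to grow by 2 → need 2² = 4 times as many samples.

Current: n = 88, width = 6.85
New: n = 352, width ≈ 3.37

Width reduced by factor of 6.85/3.37 = 2.03.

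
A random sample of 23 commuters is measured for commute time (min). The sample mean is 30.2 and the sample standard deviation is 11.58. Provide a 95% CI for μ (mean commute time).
(25.19, 35.21)

t-interval (σ unknown):
df = n - 1 = 22
t* = 2.074 for 95% confidence

Margin of error = t* · s/√n = 2.074 · 11.58/√23 = 5.01

CI: (25.19, 35.21)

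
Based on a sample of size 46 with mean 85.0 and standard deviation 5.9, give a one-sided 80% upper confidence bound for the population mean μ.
μ ≤ 85.74

Upper bound (one-sided):
t* = 0.850 (one-sided for 80%)
Upper bound = x̄ + t* · s/√n = 85.0 + 0.850 · 5.9/√46 = 85.74

We are 80% confident that μ ≤ 85.74.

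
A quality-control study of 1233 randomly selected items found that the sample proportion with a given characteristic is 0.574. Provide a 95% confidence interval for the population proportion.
(0.546, 0.602)

Proportion CI:
SE = √(p̂(1-p̂)/n) = √(0.574 · 0.426 / 1233) = 0.01408

z* = 1.960
Margin = z* · SE = 1.960 · 0.01408 = 0.0276

CI: 0.574 ± 0.0276 = (0.546, 0.602)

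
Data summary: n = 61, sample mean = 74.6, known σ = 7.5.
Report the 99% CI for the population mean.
(72.13, 77.07)

z-interval (σ known):
z* = 2.576 for 99% confidence

Margin of error = z* · σ/√n = 2.576 · 7.5/√61 = 2.47

CI: (74.6 - 2.47, 74.6 + 2.47) = (72.13, 77.07)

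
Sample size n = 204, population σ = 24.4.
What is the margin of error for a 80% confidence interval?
Margin of error = 2.19

Margin of error = z* · σ/√n
= 1.282 · 24.4/√204
= 1.282 · 24.4/14.2829
= 2.19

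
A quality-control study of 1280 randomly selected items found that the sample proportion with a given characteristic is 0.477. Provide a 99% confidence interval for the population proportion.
(0.441, 0.513)

Proportion CI:
SE = √(p̂(1-p̂)/n) = √(0.477 · 0.523 / 1280) = 0.01396

z* = 2.576
Margin = z* · SE = 2.576 · 0.01396 = 0.0360

CI: 0.477 ± 0.0360 = (0.441, 0.513)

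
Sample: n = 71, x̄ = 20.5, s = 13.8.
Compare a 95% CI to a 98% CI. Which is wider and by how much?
98% CI is wider by 1.27

df = 70
95% CI: t* = 1.994, (17.23, 23.77), width = 2 · t* · s/√n = 6.53
98% CI: t* = 2.381, (16.60, 24.40), width = 2 · t* · s/√n = 7.80

The 98% CI is wider by 7.80 - 6.53 = 1.27.
Higher confidence requires a wider interval.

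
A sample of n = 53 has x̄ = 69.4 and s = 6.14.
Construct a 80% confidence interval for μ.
(68.31, 70.49)

t-interval (σ unknown):
df = n - 1 = 52
t* = 1.298 for 80% confidence

Margin of error = t* · s/√n = 1.298 · 6.14/√53 = 1.09

CI: (68.31, 70.49)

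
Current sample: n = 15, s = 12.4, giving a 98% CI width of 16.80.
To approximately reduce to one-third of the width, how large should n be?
n ≈ 135

CI width ∝ 1/√n
To reduce width by factor 3, need √n to grow by 3 → need 3² = 9 times as many samples.

Current: n = 15, width = 16.80
New: n = 135, width ≈ 5.02

Width reduced by factor of 16.80/5.02 = 3.35.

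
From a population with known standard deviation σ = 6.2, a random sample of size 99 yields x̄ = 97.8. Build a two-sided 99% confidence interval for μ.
(96.19, 99.41)

z-interval (σ known):
z* = 2.576 for 99% confidence

Margin of error = z* · σ/√n = 2.576 · 6.2/√99 = 1.61

CI: (97.8 - 1.61, 97.8 + 1.61) = (96.19, 99.41)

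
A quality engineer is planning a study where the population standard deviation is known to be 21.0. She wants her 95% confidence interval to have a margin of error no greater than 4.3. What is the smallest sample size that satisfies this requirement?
n ≥ 92

For margin E ≤ 4.3:
n ≥ (z* · σ / E)²
n ≥ (1.960 · 21.0 / 4.3)²
n ≥ 91.62

Minimum n = 92 (rounding up)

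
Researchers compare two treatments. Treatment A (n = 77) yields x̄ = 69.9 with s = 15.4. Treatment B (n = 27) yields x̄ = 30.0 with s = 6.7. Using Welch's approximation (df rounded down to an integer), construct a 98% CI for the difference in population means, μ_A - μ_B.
(34.75, 45.05)

Difference: x̄₁ - x̄₂ = 39.90
SE = √(s₁²/n₁ + s₂²/n₂) = √(15.4²/77 + 6.7²/27) = 2.1777
df = 97.31 → 97 (Welch–Satterthwaite, rounded down)
t* = 2.365

CI: 39.90 ± 2.365 · 2.1777 = 39.90 ± 5.15 = (34.75, 45.05)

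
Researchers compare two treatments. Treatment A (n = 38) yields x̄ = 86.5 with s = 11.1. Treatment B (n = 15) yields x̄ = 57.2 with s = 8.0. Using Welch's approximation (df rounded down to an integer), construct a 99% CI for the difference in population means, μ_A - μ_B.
(21.84, 36.76)

Difference: x̄₁ - x̄₂ = 29.30
SE = √(s₁²/n₁ + s₂²/n₂) = √(11.1²/38 + 8.0²/15) = 2.7403
df = 35.59 → 35 (Welch–Satterthwaite, rounded down)
t* = 2.724

CI: 29.30 ± 2.724 · 2.7403 = 29.30 ± 7.46 = (21.84, 36.76)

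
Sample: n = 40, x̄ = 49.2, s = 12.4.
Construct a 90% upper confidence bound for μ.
μ ≤ 51.76

Upper bound (one-sided):
t* = 1.304 (one-sided for 90%)
Upper bound = x̄ + t* · s/√n = 49.2 + 1.304 · 12.4/√40 = 51.76

We are 90% confident that μ ≤ 51.76.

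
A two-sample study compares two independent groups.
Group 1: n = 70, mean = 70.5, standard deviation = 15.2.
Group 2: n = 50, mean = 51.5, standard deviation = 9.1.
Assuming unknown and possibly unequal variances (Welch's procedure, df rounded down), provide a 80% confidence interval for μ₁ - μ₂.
(16.13, 21.87)

Difference: x̄₁ - x̄₂ = 19.00
SE = √(s₁²/n₁ + s₂²/n₂) = √(15.2²/70 + 9.1²/50) = 2.2264
df = 114.89 → 114 (Welch–Satterthwaite, rounded down)
t* = 1.289

CI: 19.00 ± 1.289 · 2.2264 = 19.00 ± 2.87 = (16.13, 21.87)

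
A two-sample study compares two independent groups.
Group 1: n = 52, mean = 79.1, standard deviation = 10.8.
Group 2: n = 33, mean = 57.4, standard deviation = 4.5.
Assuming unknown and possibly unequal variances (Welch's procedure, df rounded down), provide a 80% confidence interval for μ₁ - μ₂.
(19.51, 23.89)

Difference: x̄₁ - x̄₂ = 21.70
SE = √(s₁²/n₁ + s₂²/n₂) = √(10.8²/52 + 4.5²/33) = 1.6902
df = 73.91 → 73 (Welch–Satterthwaite, rounded down)
t* = 1.293

CI: 21.70 ± 1.293 · 1.6902 = 21.70 ± 2.19 = (19.51, 23.89)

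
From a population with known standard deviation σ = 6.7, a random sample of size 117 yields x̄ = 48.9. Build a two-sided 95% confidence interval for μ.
(47.69, 50.11)

z-interval (σ known):
z* = 1.960 for 95% confidence

Margin of error = z* · σ/√n = 1.960 · 6.7/√117 = 1.21

CI: (48.9 - 1.21, 48.9 + 1.21) = (47.69, 50.11)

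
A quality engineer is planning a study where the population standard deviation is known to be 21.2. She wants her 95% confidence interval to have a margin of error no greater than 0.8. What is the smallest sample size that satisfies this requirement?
n ≥ 2698

For margin E ≤ 0.8:
n ≥ (z* · σ / E)²
n ≥ (1.960 · 21.2 / 0.8)²
n ≥ 2697.76

Minimum n = 2698 (rounding up)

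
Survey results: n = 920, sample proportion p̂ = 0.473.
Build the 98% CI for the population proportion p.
(0.435, 0.511)

Proportion CI:
SE = √(p̂(1-p̂)/n) = √(0.473 · 0.527 / 920) = 0.01646

z* = 2.326
Margin = z* · SE = 2.326 · 0.01646 = 0.0383

CI: 0.473 ± 0.0383 = (0.435, 0.511)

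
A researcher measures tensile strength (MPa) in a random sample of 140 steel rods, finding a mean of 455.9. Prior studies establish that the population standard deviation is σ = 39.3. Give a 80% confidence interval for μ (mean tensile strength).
(451.64, 460.16)

z-interval (σ known):
z* = 1.282 for 80% confidence

Margin of error = z* · σ/√n = 1.282 · 39.3/√140 = 4.26

CI: (455.9 - 4.26, 455.9 + 4.26) = (451.64, 460.16)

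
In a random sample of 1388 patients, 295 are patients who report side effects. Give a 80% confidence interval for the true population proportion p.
(0.198, 0.227)

Proportion CI:
p̂ = 295/1388 = 0.21254
SE = √(p̂(1-p̂)/n) = √(0.21254 · 0.78746 / 1388) = 0.01098

z* = 1.282
Margin = z* · SE = 1.282 · 0.01098 = 0.0141

CI: 0.21254 ± 0.0141 = (0.198, 0.227)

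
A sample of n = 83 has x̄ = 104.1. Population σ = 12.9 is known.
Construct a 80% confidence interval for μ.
(102.28, 105.92)

z-interval (σ known):
z* = 1.282 for 80% confidence

Margin of error = z* · σ/√n = 1.282 · 12.9/√83 = 1.82

CI: (104.1 - 1.82, 104.1 + 1.82) = (102.28, 105.92)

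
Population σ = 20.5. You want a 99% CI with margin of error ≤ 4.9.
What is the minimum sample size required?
n ≥ 117

For margin E ≤ 4.9:
n ≥ (z* · σ / E)²
n ≥ (2.576 · 20.5 / 4.9)²
n ≥ 116.15

Minimum n = 117 (rounding up)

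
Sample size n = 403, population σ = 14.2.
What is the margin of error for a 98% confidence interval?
Margin of error = 1.65

Margin of error = z* · σ/√n
= 2.326 · 14.2/√403
= 2.326 · 14.2/20.0749
= 1.65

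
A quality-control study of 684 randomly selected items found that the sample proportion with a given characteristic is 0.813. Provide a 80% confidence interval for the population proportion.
(0.794, 0.832)

Proportion CI:
SE = √(p̂(1-p̂)/n) = √(0.813 · 0.187 / 684) = 0.01491

z* = 1.282
Margin = z* · SE = 1.282 · 0.01491 = 0.0191

CI: 0.813 ± 0.0191 = (0.794, 0.832)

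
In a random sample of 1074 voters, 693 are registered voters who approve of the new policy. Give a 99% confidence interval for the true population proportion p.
(0.608, 0.683)

Proportion CI:
p̂ = 693/1074 = 0.64525
SE = √(p̂(1-p̂)/n) = √(0.64525 · 0.35475 / 1074) = 0.01460

z* = 2.576
Margin = z* · SE = 2.576 · 0.01460 = 0.0376

CI: 0.64525 ± 0.0376 = (0.608, 0.683)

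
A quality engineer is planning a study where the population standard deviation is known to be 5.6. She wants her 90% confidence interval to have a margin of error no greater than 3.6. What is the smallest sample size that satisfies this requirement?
n ≥ 7

For margin E ≤ 3.6:
n ≥ (z* · σ / E)²
n ≥ (1.645 · 5.6 / 3.6)²
n ≥ 6.55

Minimum n = 7 (rounding up)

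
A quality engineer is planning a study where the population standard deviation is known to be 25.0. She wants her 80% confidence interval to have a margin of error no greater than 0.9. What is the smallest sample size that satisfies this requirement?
n ≥ 1269

For margin E ≤ 0.9:
n ≥ (z* · σ / E)²
n ≥ (1.282 · 25.0 / 0.9)²
n ≥ 1268.15

Minimum n = 1269 (rounding up)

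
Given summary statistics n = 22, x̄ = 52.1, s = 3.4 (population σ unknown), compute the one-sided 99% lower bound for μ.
μ ≥ 50.27

Lower bound (one-sided):
t* = 2.518 (one-sided for 99%)
Lower bound = x̄ - t* · s/√n = 52.1 - 2.518 · 3.4/√22 = 50.27

We are 99% confident that μ ≥ 50.27.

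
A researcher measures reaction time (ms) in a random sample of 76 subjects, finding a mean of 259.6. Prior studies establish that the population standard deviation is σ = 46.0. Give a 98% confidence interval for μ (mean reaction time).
(247.33, 271.87)

z-interval (σ known):
z* = 2.326 for 98% confidence

Margin of error = z* · σ/√n = 2.326 · 46.0/√76 = 12.27

CI: (259.6 - 12.27, 259.6 + 12.27) = (247.33, 271.87)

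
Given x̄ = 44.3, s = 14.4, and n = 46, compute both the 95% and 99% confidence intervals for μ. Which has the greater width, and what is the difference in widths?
99% CI is wider by 2.87

df = 45
95% CI: t* = 2.014, (40.02, 48.58), width = 2 · t* · s/√n = 8.55
99% CI: t* = 2.690, (38.59, 50.01), width = 2 · t* · s/√n = 11.42

The 99% CI is wider by 11.42 - 8.55 = 2.87.
Higher confidence requires a wider interval.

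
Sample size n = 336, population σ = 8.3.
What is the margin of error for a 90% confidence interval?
Margin of error = 0.74

Margin of error = z* · σ/√n
= 1.645 · 8.3/√336
= 1.645 · 8.3/18.3303
= 0.74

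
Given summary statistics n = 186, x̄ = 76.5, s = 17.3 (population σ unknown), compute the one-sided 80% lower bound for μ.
μ ≥ 75.43

Lower bound (one-sided):
t* = 0.844 (one-sided for 80%)
Lower bound = x̄ - t* · s/√n = 76.5 - 0.844 · 17.3/√186 = 75.43

We are 80% confident that μ ≥ 75.43.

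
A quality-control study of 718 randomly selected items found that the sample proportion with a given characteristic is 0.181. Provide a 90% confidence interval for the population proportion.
(0.157, 0.205)

Proportion CI:
SE = √(p̂(1-p̂)/n) = √(0.181 · 0.819 / 718) = 0.01437

z* = 1.645
Margin = z* · SE = 1.645 · 0.01437 = 0.0236

CI: 0.181 ± 0.0236 = (0.157, 0.205)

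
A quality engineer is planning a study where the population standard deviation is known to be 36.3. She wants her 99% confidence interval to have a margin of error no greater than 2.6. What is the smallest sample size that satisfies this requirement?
n ≥ 1294

For margin E ≤ 2.6:
n ≥ (z* · σ / E)²
n ≥ (2.576 · 36.3 / 2.6)²
n ≥ 1293.48

Minimum n = 1294 (rounding up)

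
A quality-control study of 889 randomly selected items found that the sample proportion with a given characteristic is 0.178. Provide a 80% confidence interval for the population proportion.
(0.162, 0.194)

Proportion CI:
SE = √(p̂(1-p̂)/n) = √(0.178 · 0.822 / 889) = 0.01283

z* = 1.282
Margin = z* · SE = 1.282 · 0.01283 = 0.0164

CI: 0.178 ± 0.0164 = (0.162, 0.194)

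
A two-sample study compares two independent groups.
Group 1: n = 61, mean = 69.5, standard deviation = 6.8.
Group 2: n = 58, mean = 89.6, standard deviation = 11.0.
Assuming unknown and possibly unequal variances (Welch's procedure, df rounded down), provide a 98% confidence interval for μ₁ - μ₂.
(-24.09, -16.11)

Difference: x̄₁ - x̄₂ = -20.10
SE = √(s₁²/n₁ + s₂²/n₂) = √(6.8²/61 + 11.0²/58) = 1.6865
df = 94.14 → 94 (Welch–Satterthwaite, rounded down)
t* = 2.367

CI: -20.10 ± 2.367 · 1.6865 = -20.10 ± 3.99 = (-24.09, -16.11)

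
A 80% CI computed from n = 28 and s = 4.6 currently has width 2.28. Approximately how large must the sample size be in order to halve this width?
n ≈ 112

CI width ∝ 1/√n
To reduce width by factor 2, need √n to grow by 2 → need 2² = 4 times as many samples.

Current: n = 28, width = 2.28
New: n = 112, width ≈ 1.12

Width reduced by factor of 2.28/1.12 = 2.04.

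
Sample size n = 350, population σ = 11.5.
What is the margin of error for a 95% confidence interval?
Margin of error = 1.20

Margin of error = z* · σ/√n
= 1.960 · 11.5/√350
= 1.960 · 11.5/18.7083
= 1.20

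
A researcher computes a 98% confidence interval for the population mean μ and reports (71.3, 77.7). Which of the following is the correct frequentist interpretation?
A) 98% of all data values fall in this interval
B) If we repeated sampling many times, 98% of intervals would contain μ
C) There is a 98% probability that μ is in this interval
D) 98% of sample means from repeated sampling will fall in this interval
B

A) Wrong — a CI is about the parameter μ, not individual data values.
B) Correct — this is the frequentist long-run coverage interpretation.
C) Wrong — μ is fixed; the randomness lives in the interval, not in μ.
D) Wrong — coverage applies to intervals containing μ, not to future x̄ values.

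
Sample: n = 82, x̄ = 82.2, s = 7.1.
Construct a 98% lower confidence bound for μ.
μ ≥ 80.56

Lower bound (one-sided):
t* = 2.087 (one-sided for 98%)
Lower bound = x̄ - t* · s/√n = 82.2 - 2.087 · 7.1/√82 = 80.56

We are 98% confident that μ ≥ 80.56.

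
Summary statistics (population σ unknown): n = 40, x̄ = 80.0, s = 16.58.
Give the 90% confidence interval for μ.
(75.58, 84.42)

t-interval (σ unknown):
df = n - 1 = 39
t* = 1.685 for 90% confidence

Margin of error = t* · s/√n = 1.685 · 16.58/√40 = 4.42

CI: (75.58, 84.42)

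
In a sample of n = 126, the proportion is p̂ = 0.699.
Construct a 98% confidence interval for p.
(0.604, 0.794)

Proportion CI:
SE = √(p̂(1-p̂)/n) = √(0.699 · 0.301 / 126) = 0.04086

z* = 2.326
Margin = z* · SE = 2.326 · 0.04086 = 0.0950

CI: 0.699 ± 0.0950 = (0.604, 0.794)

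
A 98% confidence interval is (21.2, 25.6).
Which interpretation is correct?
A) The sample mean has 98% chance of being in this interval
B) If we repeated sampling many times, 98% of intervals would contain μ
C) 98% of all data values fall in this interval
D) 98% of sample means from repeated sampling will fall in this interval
B

A) Wrong — x̄ is observed and sits in the interval by construction.
B) Correct — this is the frequentist long-run coverage interpretation.
C) Wrong — a CI is about the parameter μ, not individual data values.
D) Wrong — coverage applies to intervals containing μ, not to future x̄ values.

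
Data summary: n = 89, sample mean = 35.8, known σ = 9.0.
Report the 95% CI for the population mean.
(33.93, 37.67)

z-interval (σ known):
z* = 1.960 for 95% confidence

Margin of error = z* · σ/√n = 1.960 · 9.0/√89 = 1.87

CI: (35.8 - 1.87, 35.8 + 1.87) = (33.93, 37.67)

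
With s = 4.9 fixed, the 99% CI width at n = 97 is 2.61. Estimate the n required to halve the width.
n ≈ 388

CI width ∝ 1/√n
To reduce width by factor 2, need √n to grow by 2 → need 2² = 4 times as many samples.

Current: n = 97, width = 2.61
New: n = 388, width ≈ 1.29

Width reduced by factor of 2.61/1.29 = 2.02.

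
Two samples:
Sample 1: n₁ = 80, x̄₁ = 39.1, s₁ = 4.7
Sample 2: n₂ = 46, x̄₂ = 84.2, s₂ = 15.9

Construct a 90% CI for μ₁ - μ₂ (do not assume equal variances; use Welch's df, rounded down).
(-49.13, -41.07)

Difference: x̄₁ - x̄₂ = -45.10
SE = √(s₁²/n₁ + s₂²/n₂) = √(4.7²/80 + 15.9²/46) = 2.4025
df = 49.56 → 49 (Welch–Satterthwaite, rounded down)
t* = 1.677

CI: -45.10 ± 1.677 · 2.4025 = -45.10 ± 4.03 = (-49.13, -41.07)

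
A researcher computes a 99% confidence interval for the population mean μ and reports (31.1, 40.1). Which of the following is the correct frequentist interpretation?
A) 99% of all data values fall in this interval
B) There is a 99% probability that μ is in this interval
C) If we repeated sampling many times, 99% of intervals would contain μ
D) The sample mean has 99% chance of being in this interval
C

A) Wrong — a CI is about the parameter μ, not individual data values.
B) Wrong — μ is fixed; the randomness lives in the interval, not in μ.
C) Correct — this is the frequentist long-run coverage interpretation.
D) Wrong — x̄ is observed and sits in the interval by construction.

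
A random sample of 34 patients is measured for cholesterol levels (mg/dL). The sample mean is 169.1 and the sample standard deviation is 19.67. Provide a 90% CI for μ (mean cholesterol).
(163.39, 174.81)

t-interval (σ unknown):
df = n - 1 = 33
t* = 1.692 for 90% confidence

Margin of error = t* · s/√n = 1.692 · 19.67/√34 = 5.71

CI: (163.39, 174.81)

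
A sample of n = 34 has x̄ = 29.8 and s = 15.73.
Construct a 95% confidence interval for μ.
(24.31, 35.29)

t-interval (σ unknown):
df = n - 1 = 33
t* = 2.035 for 95% confidence

Margin of error = t* · s/√n = 2.035 · 15.73/√34 = 5.49

CI: (24.31, 35.29)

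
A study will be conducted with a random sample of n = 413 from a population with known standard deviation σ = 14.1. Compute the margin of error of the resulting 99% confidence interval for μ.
Margin of error = 1.79

Margin of error = z* · σ/√n
= 2.576 · 14.1/√413
= 2.576 · 14.1/20.3224
= 1.79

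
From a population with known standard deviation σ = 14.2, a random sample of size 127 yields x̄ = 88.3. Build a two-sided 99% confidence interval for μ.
(85.05, 91.55)

z-interval (σ known):
z* = 2.576 for 99% confidence

Margin of error = z* · σ/√n = 2.576 · 14.2/√127 = 3.25

CI: (88.3 - 3.25, 88.3 + 3.25) = (85.05, 91.55)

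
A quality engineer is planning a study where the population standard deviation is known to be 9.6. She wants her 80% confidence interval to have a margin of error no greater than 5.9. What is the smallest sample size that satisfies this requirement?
n ≥ 5

For margin E ≤ 5.9:
n ≥ (z* · σ / E)²
n ≥ (1.282 · 9.6 / 5.9)²
n ≥ 4.35

Minimum n = 5 (rounding up)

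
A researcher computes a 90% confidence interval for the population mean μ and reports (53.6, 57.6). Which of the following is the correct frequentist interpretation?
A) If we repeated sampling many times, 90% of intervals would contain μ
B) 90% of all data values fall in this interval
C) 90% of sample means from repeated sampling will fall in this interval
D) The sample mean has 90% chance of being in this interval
A

A) Correct — this is the frequentist long-run coverage interpretation.
B) Wrong — a CI is about the parameter μ, not individual data values.
C) Wrong — coverage applies to intervals containing μ, not to future x̄ values.
D) Wrong — x̄ is observed and sits in the interval by construction.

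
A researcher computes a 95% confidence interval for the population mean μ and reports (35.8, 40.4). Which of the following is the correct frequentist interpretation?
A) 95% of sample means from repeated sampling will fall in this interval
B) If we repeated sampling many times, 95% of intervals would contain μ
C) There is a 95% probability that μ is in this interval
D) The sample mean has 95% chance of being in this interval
B

A) Wrong — coverage applies to intervals containing μ, not to future x̄ values.
B) Correct — this is the frequentist long-run coverage interpretation.
C) Wrong — μ is fixed; the randomness lives in the interval, not in μ.
D) Wrong — x̄ is observed and sits in the interval by construction.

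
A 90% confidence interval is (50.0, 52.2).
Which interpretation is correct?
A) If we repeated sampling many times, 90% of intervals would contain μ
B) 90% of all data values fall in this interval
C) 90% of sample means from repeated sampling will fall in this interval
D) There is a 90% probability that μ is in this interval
A

A) Correct — this is the frequentist long-run coverage interpretation.
B) Wrong — a CI is about the parameter μ, not individual data values.
C) Wrong — coverage applies to intervals containing μ, not to future x̄ values.
D) Wrong — μ is fixed; the randomness lives in the interval, not in μ.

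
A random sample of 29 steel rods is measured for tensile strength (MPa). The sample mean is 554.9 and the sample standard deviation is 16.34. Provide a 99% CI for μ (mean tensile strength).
(546.52, 563.28)

t-interval (σ unknown):
df = n - 1 = 28
t* = 2.763 for 99% confidence

Margin of error = t* · s/√n = 2.763 · 16.34/√29 = 8.38

CI: (546.52, 563.28)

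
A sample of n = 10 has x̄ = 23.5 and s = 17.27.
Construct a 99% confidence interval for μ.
(5.75, 41.25)

t-interval (σ unknown):
df = n - 1 = 9
t* = 3.250 for 99% confidence

Margin of error = t* · s/√n = 3.250 · 17.27/√10 = 17.75

CI: (5.75, 41.25)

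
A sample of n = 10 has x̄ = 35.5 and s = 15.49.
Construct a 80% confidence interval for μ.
(28.73, 42.27)

t-interval (σ unknown):
df = n - 1 = 9
t* = 1.383 for 80% confidence

Margin of error = t* · s/√n = 1.383 · 15.49/√10 = 6.77

CI: (28.73, 42.27)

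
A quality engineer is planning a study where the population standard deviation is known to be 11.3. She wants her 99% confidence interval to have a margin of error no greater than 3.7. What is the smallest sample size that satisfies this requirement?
n ≥ 62

For margin E ≤ 3.7:
n ≥ (z* · σ / E)²
n ≥ (2.576 · 11.3 / 3.7)²
n ≥ 61.89

Minimum n = 62 (rounding up)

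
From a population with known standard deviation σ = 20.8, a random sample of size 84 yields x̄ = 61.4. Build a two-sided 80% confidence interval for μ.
(58.49, 64.31)

z-interval (σ known):
z* = 1.282 for 80% confidence

Margin of error = z* · σ/√n = 1.282 · 20.8/√84 = 2.91

CI: (61.4 - 2.91, 61.4 + 2.91) = (58.49, 64.31)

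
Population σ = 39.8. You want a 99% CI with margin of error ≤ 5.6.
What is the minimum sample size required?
n ≥ 336

For margin E ≤ 5.6:
n ≥ (z* · σ / E)²
n ≥ (2.576 · 39.8 / 5.6)²
n ≥ 335.18

Minimum n = 336 (rounding up)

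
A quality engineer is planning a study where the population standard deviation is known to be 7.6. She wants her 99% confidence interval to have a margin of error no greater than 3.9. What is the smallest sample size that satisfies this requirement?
n ≥ 26

For margin E ≤ 3.9:
n ≥ (z* · σ / E)²
n ≥ (2.576 · 7.6 / 3.9)²
n ≥ 25.20

Minimum n = 26 (rounding up)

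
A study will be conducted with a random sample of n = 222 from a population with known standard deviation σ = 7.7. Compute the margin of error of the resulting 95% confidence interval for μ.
Margin of error = 1.01

Margin of error = z* · σ/√n
= 1.960 · 7.7/√222
= 1.960 · 7.7/14.8997
= 1.01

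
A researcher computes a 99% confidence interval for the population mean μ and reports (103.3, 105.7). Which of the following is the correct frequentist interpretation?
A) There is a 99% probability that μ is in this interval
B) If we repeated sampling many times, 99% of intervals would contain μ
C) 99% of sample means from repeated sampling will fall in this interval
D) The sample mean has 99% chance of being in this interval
B

A) Wrong — μ is fixed; the randomness lives in the interval, not in μ.
B) Correct — this is the frequentist long-run coverage interpretation.
C) Wrong — coverage applies to intervals containing μ, not to future x̄ values.
D) Wrong — x̄ is observed and sits in the interval by construction.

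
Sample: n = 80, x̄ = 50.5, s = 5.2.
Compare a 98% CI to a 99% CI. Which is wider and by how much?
99% CI is wider by 0.31

df = 79
98% CI: t* = 2.374, (49.12, 51.88), width = 2 · t* · s/√n = 2.76
99% CI: t* = 2.640, (48.97, 52.03), width = 2 · t* · s/√n = 3.07

The 99% CI is wider by 3.07 - 2.76 = 0.31.
Higher confidence requires a wider interval.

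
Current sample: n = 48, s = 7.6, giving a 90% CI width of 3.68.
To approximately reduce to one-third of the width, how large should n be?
n ≈ 432

CI width ∝ 1/√n
To reduce width by factor 3, need √n to grow by 3 → need 3² = 9 times as many samples.

Current: n = 48, width = 3.68
New: n = 432, width ≈ 1.21

Width reduced by factor of 3.68/1.21 = 3.04.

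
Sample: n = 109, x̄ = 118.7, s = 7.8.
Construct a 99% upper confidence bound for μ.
μ ≤ 120.46

Upper bound (one-sided):
t* = 2.361 (one-sided for 99%)
Upper bound = x̄ + t* · s/√n = 118.7 + 2.361 · 7.8/√109 = 120.46

We are 99% confident that μ ≤ 120.46.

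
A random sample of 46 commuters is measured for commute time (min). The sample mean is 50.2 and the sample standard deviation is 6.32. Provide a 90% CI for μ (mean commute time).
(48.64, 51.76)

t-interval (σ unknown):
df = n - 1 = 45
t* = 1.679 for 90% confidence

Margin of error = t* · s/√n = 1.679 · 6.32/√46 = 1.56

CI: (48.64, 51.76)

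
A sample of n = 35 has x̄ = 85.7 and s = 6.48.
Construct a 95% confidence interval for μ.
(83.47, 87.93)

t-interval (σ unknown):
df = n - 1 = 34
t* = 2.032 for 95% confidence

Margin of error = t* · s/√n = 2.032 · 6.48/√35 = 2.23

CI: (83.47, 87.93)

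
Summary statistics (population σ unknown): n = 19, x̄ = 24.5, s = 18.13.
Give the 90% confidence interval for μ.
(17.29, 31.71)

t-interval (σ unknown):
df = n - 1 = 18
t* = 1.734 for 90% confidence

Margin of error = t* · s/√n = 1.734 · 18.13/√19 = 7.21

CI: (17.29, 31.71)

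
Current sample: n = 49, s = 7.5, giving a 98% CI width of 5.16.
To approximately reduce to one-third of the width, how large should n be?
n ≈ 441

CI width ∝ 1/√n
To reduce width by factor 3, need √n to grow by 3 → need 3² = 9 times as many samples.

Current: n = 49, width = 5.16
New: n = 441, width ≈ 1.67

Width reduced by factor of 5.16/1.67 = 3.09.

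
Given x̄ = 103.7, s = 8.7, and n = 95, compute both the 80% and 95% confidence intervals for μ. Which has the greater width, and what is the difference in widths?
95% CI is wider by 1.25

df = 94
80% CI: t* = 1.291, (102.55, 104.85), width = 2 · t* · s/√n = 2.30
95% CI: t* = 1.986, (101.93, 105.47), width = 2 · t* · s/√n = 3.55

The 95% CI is wider by 3.55 - 2.30 = 1.25.
Higher confidence requires a wider interval.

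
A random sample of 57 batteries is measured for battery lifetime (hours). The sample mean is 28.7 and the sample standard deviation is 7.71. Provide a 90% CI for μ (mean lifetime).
(26.99, 30.41)

t-interval (σ unknown):
df = n - 1 = 56
t* = 1.673 for 90% confidence

Margin of error = t* · s/√n = 1.673 · 7.71/√57 = 1.71

CI: (26.99, 30.41)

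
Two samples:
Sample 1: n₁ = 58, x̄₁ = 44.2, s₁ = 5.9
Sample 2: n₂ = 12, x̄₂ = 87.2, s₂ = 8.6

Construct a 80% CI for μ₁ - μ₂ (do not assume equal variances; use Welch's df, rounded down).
(-46.51, -39.49)

Difference: x̄₁ - x̄₂ = -43.00
SE = √(s₁²/n₁ + s₂²/n₂) = √(5.9²/58 + 8.6²/12) = 2.6007
df = 13.22 → 13 (Welch–Satterthwaite, rounded down)
t* = 1.350

CI: -43.00 ± 1.350 · 2.6007 = -43.00 ± 3.51 = (-46.51, -39.49)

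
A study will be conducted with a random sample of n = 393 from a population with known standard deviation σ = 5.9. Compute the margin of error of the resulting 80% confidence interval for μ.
Margin of error = 0.38

Margin of error = z* · σ/√n
= 1.282 · 5.9/√393
= 1.282 · 5.9/19.8242
= 0.38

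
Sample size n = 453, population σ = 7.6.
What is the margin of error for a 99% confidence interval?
Margin of error = 0.92

Margin of error = z* · σ/√n
= 2.576 · 7.6/√453
= 2.576 · 7.6/21.2838
= 0.92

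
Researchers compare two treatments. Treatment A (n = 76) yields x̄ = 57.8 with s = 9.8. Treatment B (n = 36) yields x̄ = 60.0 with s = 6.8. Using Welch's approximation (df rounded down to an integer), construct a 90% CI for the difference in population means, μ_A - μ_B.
(-4.85, 0.45)

Difference: x̄₁ - x̄₂ = -2.20
SE = √(s₁²/n₁ + s₂²/n₂) = √(9.8²/76 + 6.8²/36) = 1.5963
df = 94.89 → 94 (Welch–Satterthwaite, rounded down)
t* = 1.661

CI: -2.20 ± 1.661 · 1.5963 = -2.20 ± 2.65 = (-4.85, 0.45)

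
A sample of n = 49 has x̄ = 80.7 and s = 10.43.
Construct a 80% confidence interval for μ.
(78.76, 82.64)

t-interval (σ unknown):
df = n - 1 = 48
t* = 1.299 for 80% confidence

Margin of error = t* · s/√n = 1.299 · 10.43/√49 = 1.94

CI: (78.76, 82.64)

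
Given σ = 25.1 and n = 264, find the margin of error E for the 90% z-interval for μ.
Margin of error = 2.54

Margin of error = z* · σ/√n
= 1.645 · 25.1/√264
= 1.645 · 25.1/16.2481
= 2.54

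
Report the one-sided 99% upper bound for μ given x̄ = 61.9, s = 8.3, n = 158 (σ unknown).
μ ≤ 63.45

Upper bound (one-sided):
t* = 2.350 (one-sided for 99%)
Upper bound = x̄ + t* · s/√n = 61.9 + 2.350 · 8.3/√158 = 63.45

We are 99% confident that μ ≤ 63.45.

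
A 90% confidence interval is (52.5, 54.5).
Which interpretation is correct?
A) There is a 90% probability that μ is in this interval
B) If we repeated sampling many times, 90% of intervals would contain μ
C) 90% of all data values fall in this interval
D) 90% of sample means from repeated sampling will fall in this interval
B

A) Wrong — μ is fixed; the randomness lives in the interval, not in μ.
B) Correct — this is the frequentist long-run coverage interpretation.
C) Wrong — a CI is about the parameter μ, not individual data values.
D) Wrong — coverage applies to intervals containing μ, not to future x̄ values.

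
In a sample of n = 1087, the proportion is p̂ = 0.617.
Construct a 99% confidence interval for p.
(0.579, 0.655)

Proportion CI:
SE = √(p̂(1-p̂)/n) = √(0.617 · 0.383 / 1087) = 0.01474

z* = 2.576
Margin = z* · SE = 2.576 · 0.01474 = 0.0380

CI: 0.617 ± 0.0380 = (0.579, 0.655)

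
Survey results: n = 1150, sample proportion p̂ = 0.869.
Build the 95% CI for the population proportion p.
(0.849, 0.889)

Proportion CI:
SE = √(p̂(1-p̂)/n) = √(0.869 · 0.131 / 1150) = 0.00995

z* = 1.960
Margin = z* · SE = 1.960 · 0.00995 = 0.0195

CI: 0.869 ± 0.0195 = (0.849, 0.889)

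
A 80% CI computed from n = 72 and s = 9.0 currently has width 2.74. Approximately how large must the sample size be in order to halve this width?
n ≈ 288

CI width ∝ 1/√n
To reduce width by factor 2, need √n to grow by 2 → need 2² = 4 times as many samples.

Current: n = 72, width = 2.74
New: n = 288, width ≈ 1.36

Width reduced by factor of 2.74/1.36 = 2.01.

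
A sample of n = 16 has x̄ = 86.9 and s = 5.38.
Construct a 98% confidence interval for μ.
(83.40, 90.40)

t-interval (σ unknown):
df = n - 1 = 15
t* = 2.602 for 98% confidence

Margin of error = t* · s/√n = 2.602 · 5.38/√16 = 3.50

CI: (83.40, 90.40)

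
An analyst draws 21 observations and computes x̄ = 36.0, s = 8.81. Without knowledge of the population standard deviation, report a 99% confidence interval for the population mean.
(30.53, 41.47)

t-interval (σ unknown):
df = n - 1 = 20
t* = 2.845 for 99% confidence

Margin of error = t* · s/√n = 2.845 · 8.81/√21 = 5.47

CI: (30.53, 41.47)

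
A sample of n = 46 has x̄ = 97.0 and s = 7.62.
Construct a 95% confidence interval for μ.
(94.74, 99.26)

t-interval (σ unknown):
df = n - 1 = 45
t* = 2.014 for 95% confidence

Margin of error = t* · s/√n = 2.014 · 7.62/√46 = 2.26

CI: (94.74, 99.26)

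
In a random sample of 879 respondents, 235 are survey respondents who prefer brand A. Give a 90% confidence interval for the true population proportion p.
(0.243, 0.292)

Proportion CI:
p̂ = 235/879 = 0.26735
SE = √(p̂(1-p̂)/n) = √(0.26735 · 0.73265 / 879) = 0.01493

z* = 1.645
Margin = z* · SE = 1.645 · 0.01493 = 0.0246

CI: 0.26735 ± 0.0246 = (0.243, 0.292)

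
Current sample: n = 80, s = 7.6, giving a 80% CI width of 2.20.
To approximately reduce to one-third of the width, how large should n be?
n ≈ 720

CI width ∝ 1/√n
To reduce width by factor 3, need √n to grow by 3 → need 3² = 9 times as many samples.

Current: n = 80, width = 2.20
New: n = 720, width ≈ 0.73

Width reduced by factor of 2.20/0.73 = 3.01.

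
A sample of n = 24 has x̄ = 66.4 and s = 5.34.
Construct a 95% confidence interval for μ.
(64.14, 68.66)

t-interval (σ unknown):
df = n - 1 = 23
t* = 2.069 for 95% confidence

Margin of error = t* · s/√n = 2.069 · 5.34/√24 = 2.26

CI: (64.14, 68.66)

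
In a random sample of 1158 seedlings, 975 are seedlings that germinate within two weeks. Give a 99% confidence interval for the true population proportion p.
(0.814, 0.870)

Proportion CI:
p̂ = 975/1158 = 0.84197
SE = √(p̂(1-p̂)/n) = √(0.84197 · 0.15803 / 1158) = 0.01072

z* = 2.576
Margin = z* · SE = 2.576 · 0.01072 = 0.0276

CI: 0.84197 ± 0.0276 = (0.814, 0.870)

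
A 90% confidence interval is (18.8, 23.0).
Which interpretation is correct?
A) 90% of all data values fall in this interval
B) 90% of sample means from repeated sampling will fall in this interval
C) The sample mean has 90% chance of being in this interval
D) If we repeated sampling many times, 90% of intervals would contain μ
D

A) Wrong — a CI is about the parameter μ, not individual data values.
B) Wrong — coverage applies to intervals containing μ, not to future x̄ values.
C) Wrong — x̄ is observed and sits in the interval by construction.
D) Correct — this is the frequentist long-run coverage interpretation.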